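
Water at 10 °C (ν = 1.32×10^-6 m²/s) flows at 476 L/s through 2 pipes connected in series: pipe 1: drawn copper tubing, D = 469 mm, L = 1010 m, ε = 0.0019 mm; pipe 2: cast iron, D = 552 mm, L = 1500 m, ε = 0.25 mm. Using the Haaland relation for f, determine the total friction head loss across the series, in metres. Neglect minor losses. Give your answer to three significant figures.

H ≈ 19.0 m

Pipe 1: V = 2.755 m/s, Re = 9.79×10^5, ε/D = 4.05×10^-6, f = 0.01169, h_1 = f(L/D)V²/2g = 9.745 m
Pipe 2: V = 1.989 m/s, Re = 8.32×10^5, ε/D = 4.53×10^-4, f = 0.01693, h_2 = f(L/D)V²/2g = 9.277 m
Series → Q common, losses add: H = Σh = 19.02 m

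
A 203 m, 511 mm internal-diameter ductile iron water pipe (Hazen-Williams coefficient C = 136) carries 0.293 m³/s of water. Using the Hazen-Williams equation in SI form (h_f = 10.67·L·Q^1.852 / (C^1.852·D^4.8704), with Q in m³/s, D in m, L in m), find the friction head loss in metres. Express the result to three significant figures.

h_f = 10.67·203·0.293^1.852 / (136^1.852·0.511^4.8704) = 0.6563 m

h_f ≈ 0.656 m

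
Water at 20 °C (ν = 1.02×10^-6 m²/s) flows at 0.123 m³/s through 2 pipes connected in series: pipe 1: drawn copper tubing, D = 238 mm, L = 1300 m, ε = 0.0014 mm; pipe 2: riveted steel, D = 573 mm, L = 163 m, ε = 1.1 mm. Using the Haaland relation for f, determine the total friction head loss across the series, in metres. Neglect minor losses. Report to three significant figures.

H ≈ 26.8 m

Pipe 1: V = 2.765 m/s, Re = 6.45×10^5, ε/D = 5.88×10^-6, f = 0.01256, h_1 = f(L/D)V²/2g = 26.74 m
Pipe 2: V = 0.4770 m/s, Re = 2.68×10^5, ε/D = 0.00192, f = 0.02382, h_2 = f(L/D)V²/2g = 0.07858 m
Series → Q common, losses add: H = Σh = 26.82 m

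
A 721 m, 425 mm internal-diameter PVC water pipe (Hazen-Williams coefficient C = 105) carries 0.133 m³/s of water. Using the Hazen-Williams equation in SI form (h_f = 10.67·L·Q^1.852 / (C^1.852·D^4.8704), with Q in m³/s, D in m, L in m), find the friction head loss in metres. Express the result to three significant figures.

h_f ≈ 2.14 m

h_f = 10.67·721·0.133^1.852 / (105^1.852·0.425^4.8704) = 2.139 m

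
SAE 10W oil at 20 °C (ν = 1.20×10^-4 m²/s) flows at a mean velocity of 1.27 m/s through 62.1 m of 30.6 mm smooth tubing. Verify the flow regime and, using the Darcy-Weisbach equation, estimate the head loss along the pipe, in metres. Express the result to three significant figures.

Re = VD/ν = 1.27·0.03060/1.20×10^-4 = 324 → laminar (Re < 2300)
f = 64/Re = 0.1976
h_f = f(L/D)V²/(2g) = 0.1976·(62.1/0.03060)·1.27²/(2·9.81) = 32.97 m

h_f ≈ 33.0 m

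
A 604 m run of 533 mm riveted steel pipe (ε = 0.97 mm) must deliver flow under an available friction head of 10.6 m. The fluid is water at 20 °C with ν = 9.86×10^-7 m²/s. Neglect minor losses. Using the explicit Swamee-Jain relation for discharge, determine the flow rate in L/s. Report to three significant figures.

Q ≈ 631 L/s

Swamee-Jain (Type II): Q = -0.965·√(gD⁵h_f/L)·ln[ε/(3.7D) + √(3.17ν²L/(gD³h_f))]
√(gD⁵h_f/L) = √(9.81·0.533⁵·10.6/604) = 0.08606
ε/(3.7D) = 4.92×10^-4; √(3.17ν²L/(gD³h_f)) = 1.09×10^-5
Q = -0.965·0.08606·ln(5.027×10^-4) = 0.6308 m³/s
Check: V = 2.83 m/s, Re = 1.53×10^6, f = 0.02303, h_f = 10.6 m ≈ 10.6 m ✓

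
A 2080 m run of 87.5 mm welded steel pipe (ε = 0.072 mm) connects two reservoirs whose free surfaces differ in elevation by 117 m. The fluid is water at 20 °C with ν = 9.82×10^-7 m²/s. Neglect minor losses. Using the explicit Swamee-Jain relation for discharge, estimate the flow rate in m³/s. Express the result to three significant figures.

Q ≈ 0.0131 m³/s

Swamee-Jain (Type II): Q = -0.965·√(gD⁵h_f/L)·ln[ε/(3.7D) + √(3.17ν²L/(gD³h_f))]
√(gD⁵h_f/L) = √(9.81·0.0875⁵·117/2080) = 0.001682
ε/(3.7D) = 2.22×10^-4; √(3.17ν²L/(gD³h_f)) = 9.09×10^-5
Q = -0.965·0.001682·ln(3.133×10^-4) = 0.01310 m³/s
Check: V = 2.18 m/s, Re = 1.94×10^5, f = 0.02051, h_f = 118 m ≈ 117 m ✓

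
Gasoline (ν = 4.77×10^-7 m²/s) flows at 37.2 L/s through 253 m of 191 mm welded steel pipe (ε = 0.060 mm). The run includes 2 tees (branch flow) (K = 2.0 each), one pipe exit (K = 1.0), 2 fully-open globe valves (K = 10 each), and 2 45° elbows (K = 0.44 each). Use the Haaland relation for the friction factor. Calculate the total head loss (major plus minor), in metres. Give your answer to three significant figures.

V = 4Q/(πD²) = 1.298 m/s; V²/2g = 0.08592 m
Re = 5.20×10^5, ε/D = 3.14×10^-4 → f = 0.01623 (Haaland)
Major: h_f = f(L/D)·V²/2g = 0.01623·1325·0.08592 = 1.847 m
Minor: ΣK = 25.9; h_m = ΣK·V²/2g = 2.224 m
Total H_L = 1.847 + 2.224 = 4.070 m

H_L ≈ 4.07 m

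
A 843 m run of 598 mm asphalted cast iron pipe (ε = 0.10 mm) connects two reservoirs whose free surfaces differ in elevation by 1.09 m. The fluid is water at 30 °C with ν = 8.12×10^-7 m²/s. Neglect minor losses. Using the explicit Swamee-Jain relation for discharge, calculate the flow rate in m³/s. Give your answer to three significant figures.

Swamee-Jain (Type II): Q = -0.965·√(gD⁵h_f/L)·ln[ε/(3.7D) + √(3.17ν²L/(gD³h_f))]
√(gD⁵h_f/L) = √(9.81·0.598⁵·1.09/843) = 0.03114
ε/(3.7D) = 4.52×10^-5; √(3.17ν²L/(gD³h_f)) = 2.78×10^-5
Q = -0.965·0.03114·ln(7.295×10^-5) = 0.2863 m³/s
Check: V = 1.02 m/s, Re = 7.51×10^5, f = 0.01468, h_f = 1.10 m ≈ 1.09 m ✓

Q ≈ 0.286 m³/s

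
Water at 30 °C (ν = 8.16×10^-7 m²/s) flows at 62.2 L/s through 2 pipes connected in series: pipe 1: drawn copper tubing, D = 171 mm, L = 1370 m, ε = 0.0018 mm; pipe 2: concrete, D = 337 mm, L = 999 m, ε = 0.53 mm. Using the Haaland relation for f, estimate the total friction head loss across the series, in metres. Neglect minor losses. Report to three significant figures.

Pipe 1: V = 2.708 m/s, Re = 5.68×10^5, ε/D = 1.05×10^-5, f = 0.01290, h_1 = f(L/D)V²/2g = 38.65 m
Pipe 2: V = 0.6973 m/s, Re = 2.88×10^5, ε/D = 0.00157, f = 0.02269, h_2 = f(L/D)V²/2g = 1.667 m
Series → Q common, losses add: H = Σh = 40.31 m

H ≈ 40.3 m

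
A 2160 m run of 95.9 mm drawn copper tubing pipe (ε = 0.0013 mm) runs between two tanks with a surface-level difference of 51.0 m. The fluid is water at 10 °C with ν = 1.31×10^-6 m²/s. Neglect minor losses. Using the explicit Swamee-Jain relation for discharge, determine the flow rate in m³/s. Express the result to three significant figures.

Swamee-Jain (Type II): Q = -0.965·√(gD⁵h_f/L)·ln[ε/(3.7D) + √(3.17ν²L/(gD³h_f))]
√(gD⁵h_f/L) = √(9.81·0.0959⁵·51.0/2160) = 0.001371
ε/(3.7D) = 3.66×10^-6; √(3.17ν²L/(gD³h_f)) = 1.63×10^-4
Q = -0.965·0.001371·ln(1.668×10^-4) = 0.01151 m³/s
Check: V = 1.59 m/s, Re = 1.17×10^5, f = 0.01739, h_f = 50.7 m ≈ 51.0 m ✓

Q ≈ 0.0115 m³/s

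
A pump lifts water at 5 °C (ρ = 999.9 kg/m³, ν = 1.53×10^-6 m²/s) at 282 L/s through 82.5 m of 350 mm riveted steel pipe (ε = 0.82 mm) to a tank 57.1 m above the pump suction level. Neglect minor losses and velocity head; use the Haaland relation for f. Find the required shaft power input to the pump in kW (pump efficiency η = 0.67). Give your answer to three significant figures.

P_shaft ≈ 246 kW

V = 4Q/(πD²) = 2.931 m/s; Re = 6.71×10^5; ε/D = 0.00234; f = 0.02470
h_f = f(L/D)V²/2g = 2.550 m
Total head H = z + h_f = 57.1 + 2.550 = 59.65 m
P_hyd = ρgQH = 999.9·9.81·0.282·59.65 = 165.0 kW
P_shaft = P_hyd/η = 165.0/0.67 = 246.3 kW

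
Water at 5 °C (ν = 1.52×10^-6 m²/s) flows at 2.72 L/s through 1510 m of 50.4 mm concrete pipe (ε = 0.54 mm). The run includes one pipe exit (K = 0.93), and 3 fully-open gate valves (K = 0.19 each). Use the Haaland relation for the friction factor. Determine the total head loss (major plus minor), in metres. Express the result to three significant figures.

H_L ≈ 114 m

V = 4Q/(πD²) = 1.363 m/s; V²/2g = 0.09474 m
Re = 4.52×10^4, ε/D = 0.0107 → f = 0.04005 (Haaland)
Major: h_f = f(L/D)·V²/2g = 0.04005·29960·0.09474 = 113.7 m
Minor: ΣK = 1.50; h_m = ΣK·V²/2g = 0.1421 m
Total H_L = 113.7 + 0.1421 = 113.8 m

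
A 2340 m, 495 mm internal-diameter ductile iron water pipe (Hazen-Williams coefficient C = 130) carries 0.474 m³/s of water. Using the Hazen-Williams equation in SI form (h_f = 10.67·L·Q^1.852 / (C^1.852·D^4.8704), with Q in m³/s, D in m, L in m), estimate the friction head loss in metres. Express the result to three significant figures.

h_f ≈ 23.4 m

h_f = 10.67·2340·0.474^1.852 / (130^1.852·0.495^4.8704) = 23.40 m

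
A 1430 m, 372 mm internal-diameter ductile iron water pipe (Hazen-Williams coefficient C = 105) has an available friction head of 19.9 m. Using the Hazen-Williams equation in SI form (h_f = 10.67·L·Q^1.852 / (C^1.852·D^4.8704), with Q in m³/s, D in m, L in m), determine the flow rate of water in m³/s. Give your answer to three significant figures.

Rearranging: Q = [h_f·C^1.852·D^4.8704 / (10.67·L)]^(1/1.852)
Q = [19.9·105^1.852·0.372^4.8704 / (10.67·1430)]^0.540 = 0.2159 m³/s

Q ≈ 0.216 m³/s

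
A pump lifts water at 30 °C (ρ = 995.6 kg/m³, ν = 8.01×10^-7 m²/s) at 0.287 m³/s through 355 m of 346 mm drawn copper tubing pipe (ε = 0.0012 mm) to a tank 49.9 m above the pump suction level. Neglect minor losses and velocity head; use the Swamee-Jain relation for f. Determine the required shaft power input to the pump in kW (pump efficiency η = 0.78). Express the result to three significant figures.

P_shaft ≈ 199 kW

V = 4Q/(πD²) = 3.052 m/s; Re = 1.32×10^6; ε/D = 3.47×10^-6; f = 0.01119
h_f = f(L/D)V²/2g = 5.452 m
Total head H = z + h_f = 49.9 + 5.452 = 55.35 m
P_hyd = ρgQH = 995.6·9.81·0.287·55.35 = 155.2 kW
P_shaft = P_hyd/η = 155.2/0.78 = 198.9 kW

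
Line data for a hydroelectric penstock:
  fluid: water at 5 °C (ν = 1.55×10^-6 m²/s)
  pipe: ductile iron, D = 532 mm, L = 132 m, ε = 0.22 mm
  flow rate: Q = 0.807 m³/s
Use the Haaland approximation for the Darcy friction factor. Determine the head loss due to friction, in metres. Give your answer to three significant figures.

V = 4Q/(πD²) = 4·0.807/(π·0.532²) = 3.630 m/s
Re = VD/ν = 3.630·0.532/1.55×10^-6 = 1.25×10^6 → turbulent
ε/D = 0.22/532 = 4.14×10^-4
Haaland: f = 0.01645
h_f = f(L/D)V²/(2g) = 0.01645·(132/0.532)·3.630²/(2·9.81) = 2.742 m

h_f ≈ 2.74 m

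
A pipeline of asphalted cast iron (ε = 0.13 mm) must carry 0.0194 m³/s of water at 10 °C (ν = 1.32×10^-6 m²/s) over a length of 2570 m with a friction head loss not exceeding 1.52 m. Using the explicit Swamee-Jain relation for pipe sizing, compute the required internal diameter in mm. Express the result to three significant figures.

D ≈ 260 mm

Swamee-Jain (Type III): D = 0.66·[ε^1.25·(LQ²/(gh_f))^4.75 + ν·Q^9.4·(L/(gh_f))^5.2]^0.04
LQ²/(gh_f) = 0.06487; L/(gh_f) = 172.4
Term 1 = ε^1.25·(…)^4.75 = 3.16×10^-11; Term 2 = ν·Q^9.4·(…)^5.2 = 4.52×10^-11
D = 0.66·(3.16×10^-11 + 4.52×10^-11)^0.04 = 0.2600 m = 260 mm
Check: V = 0.365 m/s, Re = 7.20×10^4, f = 0.02136, h_f = 1.44 m ≈ 1.52 m ✓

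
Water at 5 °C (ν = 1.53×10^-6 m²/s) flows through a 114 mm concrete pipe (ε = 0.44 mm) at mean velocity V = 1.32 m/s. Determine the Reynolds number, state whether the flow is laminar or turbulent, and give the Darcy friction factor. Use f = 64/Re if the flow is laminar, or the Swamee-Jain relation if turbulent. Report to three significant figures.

Re = VD/ν = 1.320·0.114/1.53×10^-6 = 9.84×10^4
Re > 4000 → turbulent; ε/D = 0.00386
Swamee-Jain: f = 0.02950

Re ≈ 9.84×10^4; turbulent; f ≈ 0.0295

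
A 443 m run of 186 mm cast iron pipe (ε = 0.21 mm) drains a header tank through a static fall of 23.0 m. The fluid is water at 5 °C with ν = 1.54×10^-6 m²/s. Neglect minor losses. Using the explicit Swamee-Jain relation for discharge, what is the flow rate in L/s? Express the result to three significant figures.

Swamee-Jain (Type II): Q = -0.965·√(gD⁵h_f/L)·ln[ε/(3.7D) + √(3.17ν²L/(gD³h_f))]
√(gD⁵h_f/L) = √(9.81·0.186⁵·23.0/443) = 0.01065
ε/(3.7D) = 3.05×10^-4; √(3.17ν²L/(gD³h_f)) = 4.79×10^-5
Q = -0.965·0.01065·ln(3.530×10^-4) = 0.08168 m³/s
Check: V = 3.01 m/s, Re = 3.63×10^5, f = 0.02111, h_f = 23.2 m ≈ 23.0 m ✓

Q ≈ 81.7 L/s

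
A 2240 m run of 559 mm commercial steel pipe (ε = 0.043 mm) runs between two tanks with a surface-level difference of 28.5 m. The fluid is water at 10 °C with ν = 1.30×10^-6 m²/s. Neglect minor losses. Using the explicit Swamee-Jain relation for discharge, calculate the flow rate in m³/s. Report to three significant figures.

Swamee-Jain (Type II): Q = -0.965·√(gD⁵h_f/L)·ln[ε/(3.7D) + √(3.17ν²L/(gD³h_f))]
√(gD⁵h_f/L) = √(9.81·0.559⁵·28.5/2240) = 0.08254
ε/(3.7D) = 2.08×10^-5; √(3.17ν²L/(gD³h_f)) = 1.57×10^-5
Q = -0.965·0.08254·ln(3.647×10^-5) = 0.8140 m³/s
Check: V = 3.32 m/s, Re = 1.43×10^6, f = 0.01275, h_f = 28.7 m ≈ 28.5 m ✓

Q ≈ 0.814 m³/s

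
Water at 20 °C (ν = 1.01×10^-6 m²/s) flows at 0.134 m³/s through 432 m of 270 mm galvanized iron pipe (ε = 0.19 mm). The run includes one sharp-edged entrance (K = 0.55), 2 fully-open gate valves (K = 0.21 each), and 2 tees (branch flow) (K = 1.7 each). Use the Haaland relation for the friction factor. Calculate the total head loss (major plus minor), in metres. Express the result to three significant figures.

V = 4Q/(πD²) = 2.340 m/s; V²/2g = 0.2792 m
Re = 6.26×10^5, ε/D = 7.04×10^-4 → f = 0.01863 (Haaland)
Major: h_f = f(L/D)·V²/2g = 0.01863·1600·0.2792 = 8.323 m
Minor: ΣK = 4.37; h_m = ΣK·V²/2g = 1.220 m
Total H_L = 8.323 + 1.220 = 9.543 m

H_L ≈ 9.54 m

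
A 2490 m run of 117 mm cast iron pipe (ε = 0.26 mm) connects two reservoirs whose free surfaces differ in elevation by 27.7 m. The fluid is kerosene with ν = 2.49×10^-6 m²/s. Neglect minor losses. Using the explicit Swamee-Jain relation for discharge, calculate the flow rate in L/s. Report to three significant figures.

Q ≈ 10.4 L/s

Swamee-Jain (Type II): Q = -0.965·√(gD⁵h_f/L)·ln[ε/(3.7D) + √(3.17ν²L/(gD³h_f))]
√(gD⁵h_f/L) = √(9.81·0.117⁵·27.7/2490) = 0.001547
ε/(3.7D) = 6.01×10^-4; √(3.17ν²L/(gD³h_f)) = 3.35×10^-4
Q = -0.965·0.001547·ln(9.359×10^-4) = 0.01041 m³/s
Check: V = 0.968 m/s, Re = 4.55×10^4, f = 0.02753, h_f = 28.0 m ≈ 27.7 m ✓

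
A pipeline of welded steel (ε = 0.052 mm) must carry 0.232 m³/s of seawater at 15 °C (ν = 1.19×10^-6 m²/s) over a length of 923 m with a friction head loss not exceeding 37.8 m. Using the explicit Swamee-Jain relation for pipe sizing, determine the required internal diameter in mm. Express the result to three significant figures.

D ≈ 279 mm

Swamee-Jain (Type III): D = 0.66·[ε^1.25·(LQ²/(gh_f))^4.75 + ν·Q^9.4·(L/(gh_f))^5.2]^0.04
LQ²/(gh_f) = 0.1340; L/(gh_f) = 2.489
Term 1 = ε^1.25·(…)^4.75 = 3.15×10^-10; Term 2 = ν·Q^9.4·(…)^5.2 = 1.48×10^-10
D = 0.66·(3.15×10^-10 + 1.48×10^-10)^0.04 = 0.2794 m = 279 mm
Check: V = 3.78 m/s, Re = 8.89×10^5, f = 0.01472, h_f = 35.5 m ≈ 37.8 m ✓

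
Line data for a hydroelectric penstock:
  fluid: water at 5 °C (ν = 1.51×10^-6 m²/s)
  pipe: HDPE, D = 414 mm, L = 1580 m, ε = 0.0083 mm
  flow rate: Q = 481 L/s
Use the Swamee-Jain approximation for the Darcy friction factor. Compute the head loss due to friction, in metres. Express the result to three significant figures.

h_f ≈ 30.1 m

V = 4Q/(πD²) = 4·0.481/(π·0.414²) = 3.573 m/s
Re = VD/ν = 3.573·0.414/1.51×10^-6 = 9.80×10^5 → turbulent
ε/D = 0.0083/414 = 2.00×10^-5
Swamee-Jain: f = 0.01212
h_f = f(L/D)V²/(2g) = 0.01212·(1580/0.414)·3.573²/(2·9.81) = 30.09 m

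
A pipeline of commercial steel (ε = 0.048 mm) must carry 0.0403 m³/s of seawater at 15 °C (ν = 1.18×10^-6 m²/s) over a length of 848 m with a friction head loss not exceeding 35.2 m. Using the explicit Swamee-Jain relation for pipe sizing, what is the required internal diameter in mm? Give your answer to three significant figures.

D ≈ 143 mm

Swamee-Jain (Type III): D = 0.66·[ε^1.25·(LQ²/(gh_f))^4.75 + ν·Q^9.4·(L/(gh_f))^5.2]^0.04
LQ²/(gh_f) = 0.003988; L/(gh_f) = 2.456
Term 1 = ε^1.25·(…)^4.75 = 1.60×10^-17; Term 2 = ν·Q^9.4·(…)^5.2 = 9.79×10^-18
D = 0.66·(1.60×10^-17 + 9.79×10^-18)^0.04 = 0.1432 m = 143 mm
Check: V = 2.50 m/s, Re = 3.04×10^5, f = 0.01729, h_f = 32.6 m ≈ 35.2 m ✓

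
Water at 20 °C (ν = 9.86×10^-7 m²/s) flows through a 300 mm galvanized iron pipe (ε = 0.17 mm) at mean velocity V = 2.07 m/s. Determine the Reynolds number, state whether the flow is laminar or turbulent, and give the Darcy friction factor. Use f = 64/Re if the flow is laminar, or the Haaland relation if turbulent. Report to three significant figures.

Re ≈ 6.30×10^5; turbulent; f ≈ 0.0178

Re = VD/ν = 2.070·0.300/9.86×10^-7 = 6.30×10^5
Re > 4000 → turbulent; ε/D = 5.67×10^-4
Haaland: f = 0.01784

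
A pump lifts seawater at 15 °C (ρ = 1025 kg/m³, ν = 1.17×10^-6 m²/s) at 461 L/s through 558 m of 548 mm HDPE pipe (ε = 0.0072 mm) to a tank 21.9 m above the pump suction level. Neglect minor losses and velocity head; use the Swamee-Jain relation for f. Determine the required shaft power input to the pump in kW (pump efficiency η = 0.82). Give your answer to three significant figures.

V = 4Q/(πD²) = 1.955 m/s; Re = 9.15×10^5; ε/D = 1.31×10^-5; f = 0.01208
h_f = f(L/D)V²/2g = 2.396 m
Total head H = z + h_f = 21.9 + 2.396 = 24.30 m
P_hyd = ρgQH = 1025·9.81·0.461·24.30 = 112.6 kW
P_shaft = P_hyd/η = 112.6/0.82 = 137.3 kW

P_shaft ≈ 137 kW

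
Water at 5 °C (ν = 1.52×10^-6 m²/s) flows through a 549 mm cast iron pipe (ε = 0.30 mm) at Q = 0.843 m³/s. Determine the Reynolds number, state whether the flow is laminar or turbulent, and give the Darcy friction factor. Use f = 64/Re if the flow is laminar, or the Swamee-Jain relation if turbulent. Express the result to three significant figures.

Re ≈ 1.29×10^6; turbulent; f ≈ 0.0175

V = 4Q/(πD²) = 3.561 m/s
Re = VD/ν = 3.561·0.549/1.52×10^-6 = 1.29×10^6
Re > 4000 → turbulent; ε/D = 5.46×10^-4
Swamee-Jain: f = 0.01750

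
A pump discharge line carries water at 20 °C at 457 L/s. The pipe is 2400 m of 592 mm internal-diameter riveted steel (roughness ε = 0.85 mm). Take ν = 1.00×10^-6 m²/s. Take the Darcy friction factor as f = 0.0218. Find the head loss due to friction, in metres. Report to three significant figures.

V = 4Q/(πD²) = 4·0.457/(π·0.592²) = 1.660 m/s
h_f = f(L/D)V²/(2g) = 0.02180·(2400/0.592)·1.660²/(2·9.81) = 12.42 m

h_f ≈ 12.4 m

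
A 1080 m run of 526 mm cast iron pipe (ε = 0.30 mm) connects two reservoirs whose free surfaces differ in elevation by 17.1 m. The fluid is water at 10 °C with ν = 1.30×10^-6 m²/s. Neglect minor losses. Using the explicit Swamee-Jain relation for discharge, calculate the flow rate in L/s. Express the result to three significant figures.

Swamee-Jain (Type II): Q = -0.965·√(gD⁵h_f/L)·ln[ε/(3.7D) + √(3.17ν²L/(gD³h_f))]
√(gD⁵h_f/L) = √(9.81·0.526⁵·17.1/1080) = 0.07908
ε/(3.7D) = 1.54×10^-4; √(3.17ν²L/(gD³h_f)) = 1.54×10^-5
Q = -0.965·0.07908·ln(1.695×10^-4) = 0.6626 m³/s
Check: V = 3.05 m/s, Re = 1.23×10^6, f = 0.01767, h_f = 17.2 m ≈ 17.1 m ✓

Q ≈ 663 L/s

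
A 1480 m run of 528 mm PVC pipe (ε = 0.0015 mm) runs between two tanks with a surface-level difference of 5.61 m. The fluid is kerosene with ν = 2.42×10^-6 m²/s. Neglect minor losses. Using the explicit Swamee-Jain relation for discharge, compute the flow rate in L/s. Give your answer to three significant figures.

Q ≈ 367 L/s

Swamee-Jain (Type II): Q = -0.965·√(gD⁵h_f/L)·ln[ε/(3.7D) + √(3.17ν²L/(gD³h_f))]
√(gD⁵h_f/L) = √(9.81·0.528⁵·5.61/1480) = 0.03906
ε/(3.7D) = 7.68×10^-7; √(3.17ν²L/(gD³h_f)) = 5.82×10^-5
Q = -0.965·0.03906·ln(5.901×10^-5) = 0.3671 m³/s
Check: V = 1.68 m/s, Re = 3.66×10^5, f = 0.01389, h_f = 5.58 m ≈ 5.61 m ✓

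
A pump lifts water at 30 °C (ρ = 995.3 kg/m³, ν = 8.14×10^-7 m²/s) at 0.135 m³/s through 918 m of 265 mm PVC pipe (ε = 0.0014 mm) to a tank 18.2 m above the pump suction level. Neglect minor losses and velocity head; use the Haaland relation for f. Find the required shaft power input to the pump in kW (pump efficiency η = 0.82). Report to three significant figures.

V = 4Q/(πD²) = 2.448 m/s; Re = 7.97×10^5; ε/D = 5.28×10^-6; f = 0.01212
h_f = f(L/D)V²/2g = 12.82 m
Total head H = z + h_f = 18.2 + 12.82 = 31.02 m
P_hyd = ρgQH = 995.3·9.81·0.135·31.02 = 40.89 kW
P_shaft = P_hyd/η = 40.89/0.82 = 49.86 kW

P_shaft ≈ 49.9 kW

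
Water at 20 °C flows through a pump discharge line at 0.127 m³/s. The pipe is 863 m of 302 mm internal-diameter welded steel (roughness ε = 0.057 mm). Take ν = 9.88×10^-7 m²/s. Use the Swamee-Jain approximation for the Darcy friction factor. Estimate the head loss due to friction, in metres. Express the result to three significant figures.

V = 4Q/(πD²) = 4·0.127/(π·0.302²) = 1.773 m/s
Re = VD/ν = 1.773·0.302/9.88×10^-7 = 5.42×10^5 → turbulent
ε/D = 0.057/302 = 1.89×10^-4
Swamee-Jain: f = 0.01530
h_f = f(L/D)V²/(2g) = 0.01530·(863/0.302)·1.773²/(2·9.81) = 7.004 m

h_f ≈ 7.00 m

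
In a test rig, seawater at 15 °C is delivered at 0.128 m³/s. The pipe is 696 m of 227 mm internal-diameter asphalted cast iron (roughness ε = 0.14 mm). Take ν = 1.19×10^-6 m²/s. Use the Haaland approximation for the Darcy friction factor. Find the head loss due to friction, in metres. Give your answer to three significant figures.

V = 4Q/(πD²) = 4·0.128/(π·0.227²) = 3.163 m/s
Re = VD/ν = 3.163·0.227/1.19×10^-6 = 6.03×10^5 → turbulent
ε/D = 0.14/227 = 6.17×10^-4
Haaland: f = 0.01816
h_f = f(L/D)V²/(2g) = 0.01816·(696/0.227)·3.163²/(2·9.81) = 28.39 m

h_f ≈ 28.4 m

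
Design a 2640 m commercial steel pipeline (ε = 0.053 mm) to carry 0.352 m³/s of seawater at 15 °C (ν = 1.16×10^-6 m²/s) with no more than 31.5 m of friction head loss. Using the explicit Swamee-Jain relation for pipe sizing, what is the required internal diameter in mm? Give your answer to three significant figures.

Swamee-Jain (Type III): D = 0.66·[ε^1.25·(LQ²/(gh_f))^4.75 + ν·Q^9.4·(L/(gh_f))^5.2]^0.04
LQ²/(gh_f) = 1.059; L/(gh_f) = 8.543
Term 1 = ε^1.25·(…)^4.75 = 5.93×10^-6; Term 2 = ν·Q^9.4·(…)^5.2 = 4.43×10^-6
D = 0.66·(5.93×10^-6 + 4.43×10^-6)^0.04 = 0.4170 m = 417 mm
Check: V = 2.58 m/s, Re = 9.26×10^5, f = 0.01397, h_f = 29.9 m ≈ 31.5 m ✓

D ≈ 417 mm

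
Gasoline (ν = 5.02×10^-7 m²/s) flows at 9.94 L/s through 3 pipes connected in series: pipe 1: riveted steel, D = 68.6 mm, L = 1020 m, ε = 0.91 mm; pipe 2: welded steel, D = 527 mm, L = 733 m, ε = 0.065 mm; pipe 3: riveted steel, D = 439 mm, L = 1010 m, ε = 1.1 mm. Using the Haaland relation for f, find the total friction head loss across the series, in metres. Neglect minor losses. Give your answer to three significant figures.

Pipe 1: V = 2.689 m/s, Re = 3.68×10^5, ε/D = 0.0133, f = 0.04202, h_1 = f(L/D)V²/2g = 230.3 m
Pipe 2: V = 0.04557 m/s, Re = 4.78×10^4, ε/D = 1.23×10^-4, f = 0.02126, h_2 = f(L/D)V²/2g = 0.003130 m
Pipe 3: V = 0.06567 m/s, Re = 5.74×10^4, ε/D = 0.00251, f = 0.02713, h_3 = f(L/D)V²/2g = 0.01372 m
Series → Q common, losses add: H = Σh = 230.3 m

H ≈ 230 m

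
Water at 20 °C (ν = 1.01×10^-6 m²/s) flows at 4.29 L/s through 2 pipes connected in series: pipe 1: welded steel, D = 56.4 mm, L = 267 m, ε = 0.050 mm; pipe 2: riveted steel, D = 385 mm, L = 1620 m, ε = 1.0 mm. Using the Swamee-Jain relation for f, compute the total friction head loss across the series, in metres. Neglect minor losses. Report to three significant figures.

Pipe 1: V = 1.717 m/s, Re = 9.59×10^4, ε/D = 8.87×10^-4, f = 0.02203, h_1 = f(L/D)V²/2g = 15.68 m
Pipe 2: V = 0.03685 m/s, Re = 1.40×10^4, ε/D = 0.00260, f = 0.03297, h_2 = f(L/D)V²/2g = 0.009603 m
Series → Q common, losses add: H = Σh = 15.69 m

H ≈ 15.7 m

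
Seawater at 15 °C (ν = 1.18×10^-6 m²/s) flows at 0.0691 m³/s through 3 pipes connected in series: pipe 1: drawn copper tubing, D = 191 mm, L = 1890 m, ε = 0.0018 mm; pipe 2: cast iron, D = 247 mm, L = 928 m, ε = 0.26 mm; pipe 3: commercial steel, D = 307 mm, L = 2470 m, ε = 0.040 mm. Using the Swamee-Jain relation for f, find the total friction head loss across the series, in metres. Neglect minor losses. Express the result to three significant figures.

Pipe 1: V = 2.412 m/s, Re = 3.90×10^5, ε/D = 9.42×10^-6, f = 0.01382, h_1 = f(L/D)V²/2g = 40.54 m
Pipe 2: V = 1.442 m/s, Re = 3.02×10^5, ε/D = 0.00105, f = 0.02096, h_2 = f(L/D)V²/2g = 8.346 m
Pipe 3: V = 0.9335 m/s, Re = 2.43×10^5, ε/D = 1.30×10^-4, f = 0.01617, h_3 = f(L/D)V²/2g = 5.778 m
Series → Q common, losses add: H = Σh = 54.66 m

H ≈ 54.7 m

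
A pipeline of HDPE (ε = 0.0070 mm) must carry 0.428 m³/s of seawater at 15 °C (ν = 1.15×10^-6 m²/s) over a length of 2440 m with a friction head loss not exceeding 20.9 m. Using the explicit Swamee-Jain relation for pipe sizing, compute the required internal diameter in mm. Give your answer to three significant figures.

D ≈ 466 mm

Swamee-Jain (Type III): D = 0.66·[ε^1.25·(LQ²/(gh_f))^4.75 + ν·Q^9.4·(L/(gh_f))^5.2]^0.04
LQ²/(gh_f) = 2.180; L/(gh_f) = 11.90
Term 1 = ε^1.25·(…)^4.75 = 1.46×10^-5; Term 2 = ν·Q^9.4·(…)^5.2 = 1.55×10^-4
D = 0.66·(1.46×10^-5 + 1.55×10^-4)^0.04 = 0.4663 m = 466 mm
Check: V = 2.51 m/s, Re = 1.02×10^6, f = 0.01194, h_f = 20.0 m ≈ 20.9 m ✓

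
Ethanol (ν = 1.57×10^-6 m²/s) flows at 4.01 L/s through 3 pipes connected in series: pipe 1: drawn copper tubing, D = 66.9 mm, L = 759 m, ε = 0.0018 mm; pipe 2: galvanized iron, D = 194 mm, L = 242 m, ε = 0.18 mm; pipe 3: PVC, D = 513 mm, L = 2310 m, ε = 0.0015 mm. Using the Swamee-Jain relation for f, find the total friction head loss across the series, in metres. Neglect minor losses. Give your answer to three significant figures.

Pipe 1: V = 1.141 m/s, Re = 4.86×10^4, ε/D = 2.69×10^-5, f = 0.02100, h_1 = f(L/D)V²/2g = 15.80 m
Pipe 2: V = 0.1357 m/s, Re = 1.68×10^4, ε/D = 9.28×10^-4, f = 0.02899, h_2 = f(L/D)V²/2g = 0.03391 m
Pipe 3: V = 0.01940 m/s, Re = 6340, ε/D = 2.92×10^-6, f = 0.03526, h_3 = f(L/D)V²/2g = 0.003046 m
Series → Q common, losses add: H = Σh = 15.84 m

H ≈ 15.8 m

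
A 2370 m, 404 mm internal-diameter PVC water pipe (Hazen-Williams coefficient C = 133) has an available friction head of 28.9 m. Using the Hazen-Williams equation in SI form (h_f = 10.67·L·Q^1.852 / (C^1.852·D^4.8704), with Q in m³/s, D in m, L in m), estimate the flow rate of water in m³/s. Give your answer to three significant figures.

Q ≈ 0.316 m³/s

Rearranging: Q = [h_f·C^1.852·D^4.8704 / (10.67·L)]^(1/1.852)
Q = [28.9·133^1.852·0.404^4.8704 / (10.67·2370)]^0.540 = 0.3163 m³/s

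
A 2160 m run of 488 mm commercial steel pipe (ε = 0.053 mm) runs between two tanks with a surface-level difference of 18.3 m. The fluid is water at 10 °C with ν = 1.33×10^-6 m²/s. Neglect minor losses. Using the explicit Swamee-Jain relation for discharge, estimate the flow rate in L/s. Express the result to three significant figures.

Q ≈ 455 L/s

Swamee-Jain (Type II): Q = -0.965·√(gD⁵h_f/L)·ln[ε/(3.7D) + √(3.17ν²L/(gD³h_f))]
√(gD⁵h_f/L) = √(9.81·0.488⁵·18.3/2160) = 0.04796
ε/(3.7D) = 2.94×10^-5; √(3.17ν²L/(gD³h_f)) = 2.41×10^-5
Q = -0.965·0.04796·ln(5.345×10^-5) = 0.4553 m³/s
Check: V = 2.43 m/s, Re = 8.93×10^5, f = 0.01376, h_f = 18.4 m ≈ 18.3 m ✓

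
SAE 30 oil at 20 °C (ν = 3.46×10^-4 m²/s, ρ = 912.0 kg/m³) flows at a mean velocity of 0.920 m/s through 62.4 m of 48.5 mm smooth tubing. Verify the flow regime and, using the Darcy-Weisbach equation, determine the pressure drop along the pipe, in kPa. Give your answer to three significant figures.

Δp ≈ 246 kPa

Re = VD/ν = 0.920·0.04850/3.46×10^-4 = 129 → laminar (Re < 2300)
f = 64/Re = 0.4963
h_f = f(L/D)V²/(2g) = 0.4963·(62.4/0.04850)·0.920²/(2·9.81) = 27.55 m
Δp = ρg·h_f = 912.0·9.81·27.55 = 246.4 kPa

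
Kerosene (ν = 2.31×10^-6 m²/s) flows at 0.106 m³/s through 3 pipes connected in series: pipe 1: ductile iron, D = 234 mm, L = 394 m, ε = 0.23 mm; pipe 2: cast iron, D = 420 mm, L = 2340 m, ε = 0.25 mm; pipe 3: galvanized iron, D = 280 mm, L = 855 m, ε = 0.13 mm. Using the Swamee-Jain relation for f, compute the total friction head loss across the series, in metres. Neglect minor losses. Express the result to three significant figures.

Pipe 1: V = 2.465 m/s, Re = 2.50×10^5, ε/D = 9.83×10^-4, f = 0.02086, h_1 = f(L/D)V²/2g = 10.88 m
Pipe 2: V = 0.7651 m/s, Re = 1.39×10^5, ε/D = 5.95×10^-4, f = 0.02007, h_2 = f(L/D)V²/2g = 3.337 m
Pipe 3: V = 1.721 m/s, Re = 2.09×10^5, ε/D = 4.64×10^-4, f = 0.01867, h_3 = f(L/D)V²/2g = 8.611 m
Series → Q common, losses add: H = Σh = 22.82 m

H ≈ 22.8 m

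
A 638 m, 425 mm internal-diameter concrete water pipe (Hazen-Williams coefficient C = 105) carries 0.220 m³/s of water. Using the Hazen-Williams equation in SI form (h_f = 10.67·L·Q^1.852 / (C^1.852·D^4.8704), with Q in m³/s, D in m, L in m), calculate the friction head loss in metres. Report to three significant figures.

h_f ≈ 4.81 m

h_f = 10.67·638·0.220^1.852 / (105^1.852·0.425^4.8704) = 4.806 m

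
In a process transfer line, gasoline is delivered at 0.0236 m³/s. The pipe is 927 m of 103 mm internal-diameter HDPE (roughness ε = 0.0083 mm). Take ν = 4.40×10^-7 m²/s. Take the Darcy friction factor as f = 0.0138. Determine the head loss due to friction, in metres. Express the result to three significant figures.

V = 4Q/(πD²) = 4·0.0236/(π·0.103²) = 2.832 m/s
h_f = f(L/D)V²/(2g) = 0.01380·(927/0.103)·2.832²/(2·9.81) = 50.78 m

h_f ≈ 50.8 m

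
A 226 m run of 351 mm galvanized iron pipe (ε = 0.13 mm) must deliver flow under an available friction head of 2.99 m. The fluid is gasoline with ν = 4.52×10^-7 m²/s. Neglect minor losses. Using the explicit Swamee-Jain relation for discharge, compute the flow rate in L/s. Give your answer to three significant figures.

Q ≈ 231 L/s

Swamee-Jain (Type II): Q = -0.965·√(gD⁵h_f/L)·ln[ε/(3.7D) + √(3.17ν²L/(gD³h_f))]
√(gD⁵h_f/L) = √(9.81·0.351⁵·2.99/226) = 0.02630
ε/(3.7D) = 1.00×10^-4; √(3.17ν²L/(gD³h_f)) = 1.07×10^-5
Q = -0.965·0.02630·ln(1.108×10^-4) = 0.2311 m³/s
Check: V = 2.39 m/s, Re = 1.85×10^6, f = 0.01605, h_f = 3.01 m ≈ 2.99 m ✓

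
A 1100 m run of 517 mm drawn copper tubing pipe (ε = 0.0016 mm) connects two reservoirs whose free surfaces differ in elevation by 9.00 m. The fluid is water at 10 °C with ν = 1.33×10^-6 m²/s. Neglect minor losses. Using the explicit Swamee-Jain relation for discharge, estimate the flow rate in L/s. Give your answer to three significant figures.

Swamee-Jain (Type II): Q = -0.965·√(gD⁵h_f/L)·ln[ε/(3.7D) + √(3.17ν²L/(gD³h_f))]
√(gD⁵h_f/L) = √(9.81·0.517⁵·9.00/1100) = 0.05445
ε/(3.7D) = 8.36×10^-7; √(3.17ν²L/(gD³h_f)) = 2.25×10^-5
Q = -0.965·0.05445·ln(2.332×10^-5) = 0.5604 m³/s
Check: V = 2.67 m/s, Re = 1.04×10^6, f = 0.01161, h_f = 8.98 m ≈ 9.00 m ✓

Q ≈ 560 L/s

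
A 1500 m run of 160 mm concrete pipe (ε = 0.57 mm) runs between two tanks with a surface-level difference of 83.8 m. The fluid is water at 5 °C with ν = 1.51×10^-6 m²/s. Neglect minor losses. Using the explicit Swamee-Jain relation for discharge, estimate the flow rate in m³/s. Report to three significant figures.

Swamee-Jain (Type II): Q = -0.965·√(gD⁵h_f/L)·ln[ε/(3.7D) + √(3.17ν²L/(gD³h_f))]
√(gD⁵h_f/L) = √(9.81·0.160⁵·83.8/1500) = 0.007581
ε/(3.7D) = 9.63×10^-4; √(3.17ν²L/(gD³h_f)) = 5.67×10^-5
Q = -0.965·0.007581·ln(0.001020) = 0.05039 m³/s
Check: V = 2.51 m/s, Re = 2.66×10^5, f = 0.02808, h_f = 84.3 m ≈ 83.8 m ✓

Q ≈ 0.0504 m³/s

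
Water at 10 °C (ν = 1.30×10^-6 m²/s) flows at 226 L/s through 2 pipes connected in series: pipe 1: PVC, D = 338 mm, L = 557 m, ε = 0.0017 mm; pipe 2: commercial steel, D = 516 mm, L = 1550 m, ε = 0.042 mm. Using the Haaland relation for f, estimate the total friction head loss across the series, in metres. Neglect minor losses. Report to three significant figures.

Pipe 1: V = 2.519 m/s, Re = 6.55×10^5, ε/D = 5.03×10^-6, f = 0.01252, h_1 = f(L/D)V²/2g = 6.672 m
Pipe 2: V = 1.081 m/s, Re = 4.29×10^5, ε/D = 8.14×10^-5, f = 0.01433, h_2 = f(L/D)V²/2g = 2.562 m
Series → Q common, losses add: H = Σh = 9.234 m

H ≈ 9.23 m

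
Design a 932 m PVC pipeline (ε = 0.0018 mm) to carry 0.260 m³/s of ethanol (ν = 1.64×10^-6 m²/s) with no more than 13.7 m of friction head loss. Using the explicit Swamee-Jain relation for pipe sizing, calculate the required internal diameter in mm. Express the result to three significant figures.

Swamee-Jain (Type III): D = 0.66·[ε^1.25·(LQ²/(gh_f))^4.75 + ν·Q^9.4·(L/(gh_f))^5.2]^0.04
LQ²/(gh_f) = 0.4688; L/(gh_f) = 6.935
Term 1 = ε^1.25·(…)^4.75 = 1.80×10^-9; Term 2 = ν·Q^9.4·(…)^5.2 = 1.23×10^-7
D = 0.66·(1.80×10^-9 + 1.23×10^-7)^0.04 = 0.3494 m = 349 mm
Check: V = 2.71 m/s, Re = 5.78×10^5, f = 0.01285, h_f = 12.8 m ≈ 13.7 m ✓

D ≈ 349 mm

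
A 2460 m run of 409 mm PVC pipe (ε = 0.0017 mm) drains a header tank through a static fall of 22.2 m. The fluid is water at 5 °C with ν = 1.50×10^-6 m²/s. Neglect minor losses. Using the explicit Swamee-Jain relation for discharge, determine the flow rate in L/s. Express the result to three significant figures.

Q ≈ 315 L/s

Swamee-Jain (Type II): Q = -0.965·√(gD⁵h_f/L)·ln[ε/(3.7D) + √(3.17ν²L/(gD³h_f))]
√(gD⁵h_f/L) = √(9.81·0.409⁵·22.2/2460) = 0.03183
ε/(3.7D) = 1.12×10^-6; √(3.17ν²L/(gD³h_f)) = 3.43×10^-5
Q = -0.965·0.03183·ln(3.544×10^-5) = 0.3148 m³/s
Check: V = 2.40 m/s, Re = 6.53×10^5, f = 0.01257, h_f = 22.1 m ≈ 22.2 m ✓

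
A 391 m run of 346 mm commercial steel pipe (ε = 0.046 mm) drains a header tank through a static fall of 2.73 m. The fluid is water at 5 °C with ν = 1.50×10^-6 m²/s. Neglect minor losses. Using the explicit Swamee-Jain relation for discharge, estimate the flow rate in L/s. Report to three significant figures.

Q ≈ 166 L/s

Swamee-Jain (Type II): Q = -0.965·√(gD⁵h_f/L)·ln[ε/(3.7D) + √(3.17ν²L/(gD³h_f))]
√(gD⁵h_f/L) = √(9.81·0.346⁵·2.73/391) = 0.01843
ε/(3.7D) = 3.59×10^-5; √(3.17ν²L/(gD³h_f)) = 5.01×10^-5
Q = -0.965·0.01843·ln(8.607×10^-5) = 0.1665 m³/s
Check: V = 1.77 m/s, Re = 4.08×10^5, f = 0.01517, h_f = 2.74 m ≈ 2.73 m ✓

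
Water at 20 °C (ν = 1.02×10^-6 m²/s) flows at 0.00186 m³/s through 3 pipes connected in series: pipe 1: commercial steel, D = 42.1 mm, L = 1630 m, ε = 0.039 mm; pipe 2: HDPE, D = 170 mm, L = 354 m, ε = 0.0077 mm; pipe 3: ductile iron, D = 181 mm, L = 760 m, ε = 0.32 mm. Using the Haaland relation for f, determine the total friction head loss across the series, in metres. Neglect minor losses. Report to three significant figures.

Pipe 1: V = 1.336 m/s, Re = 5.51×10^4, ε/D = 9.26×10^-4, f = 0.02321, h_1 = f(L/D)V²/2g = 81.78 m
Pipe 2: V = 0.08195 m/s, Re = 1.37×10^4, ε/D = 4.53×10^-5, f = 0.02845, h_2 = f(L/D)V²/2g = 0.02028 m
Pipe 3: V = 0.07229 m/s, Re = 1.28×10^4, ε/D = 0.00177, f = 0.03154, h_3 = f(L/D)V²/2g = 0.03527 m
Series → Q common, losses add: H = Σh = 81.83 m

H ≈ 81.8 m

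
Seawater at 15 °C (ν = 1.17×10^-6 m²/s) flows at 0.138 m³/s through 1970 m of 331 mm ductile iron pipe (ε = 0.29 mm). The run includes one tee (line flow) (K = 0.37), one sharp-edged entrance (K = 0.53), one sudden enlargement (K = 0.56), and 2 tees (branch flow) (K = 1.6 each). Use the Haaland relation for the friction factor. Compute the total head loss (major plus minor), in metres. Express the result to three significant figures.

H_L ≈ 16.0 m

V = 4Q/(πD²) = 1.604 m/s; V²/2g = 0.1311 m
Re = 4.54×10^5, ε/D = 8.76×10^-4 → f = 0.01969 (Haaland)
Major: h_f = f(L/D)·V²/2g = 0.01969·5952·0.1311 = 15.36 m
Minor: ΣK = 4.66; h_m = ΣK·V²/2g = 0.6109 m
Total H_L = 15.36 + 0.6109 = 15.97 m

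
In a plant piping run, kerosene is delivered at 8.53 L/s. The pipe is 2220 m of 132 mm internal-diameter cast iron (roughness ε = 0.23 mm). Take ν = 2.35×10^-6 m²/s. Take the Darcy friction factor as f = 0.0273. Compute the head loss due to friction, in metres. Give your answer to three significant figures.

h_f ≈ 9.09 m

V = 4Q/(πD²) = 4·0.00853/(π·0.132²) = 0.6233 m/s
h_f = f(L/D)V²/(2g) = 0.02730·(2220/0.132)·0.6233²/(2·9.81) = 9.092 m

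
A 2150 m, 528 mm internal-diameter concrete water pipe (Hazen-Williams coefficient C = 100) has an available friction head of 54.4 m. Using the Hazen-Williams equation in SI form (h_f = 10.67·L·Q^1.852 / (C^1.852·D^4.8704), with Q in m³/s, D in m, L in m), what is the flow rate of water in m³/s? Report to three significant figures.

Rearranging: Q = [h_f·C^1.852·D^4.8704 / (10.67·L)]^(1/1.852)
Q = [54.4·100^1.852·0.528^4.8704 / (10.67·2150)]^0.540 = 0.7132 m³/s

Q ≈ 0.713 m³/s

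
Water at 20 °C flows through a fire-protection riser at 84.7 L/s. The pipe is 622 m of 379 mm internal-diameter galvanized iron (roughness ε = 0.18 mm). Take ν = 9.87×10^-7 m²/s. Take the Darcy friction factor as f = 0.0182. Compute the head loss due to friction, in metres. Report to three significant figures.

V = 4Q/(πD²) = 4·0.0847/(π·0.379²) = 0.7508 m/s
h_f = f(L/D)V²/(2g) = 0.01820·(622/0.379)·0.7508²/(2·9.81) = 0.8581 m

h_f ≈ 0.858 m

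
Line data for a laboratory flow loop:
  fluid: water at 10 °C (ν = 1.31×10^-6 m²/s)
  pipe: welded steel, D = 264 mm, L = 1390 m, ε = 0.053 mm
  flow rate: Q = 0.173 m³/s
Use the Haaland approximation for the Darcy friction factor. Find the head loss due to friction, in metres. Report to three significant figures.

h_f ≈ 40.2 m

V = 4Q/(πD²) = 4·0.173/(π·0.264²) = 3.160 m/s
Re = VD/ν = 3.160·0.264/1.31×10^-6 = 6.37×10^5 → turbulent
ε/D = 0.053/264 = 2.01×10^-4
Haaland: f = 0.01501
h_f = f(L/D)V²/(2g) = 0.01501·(1390/0.264)·3.160²/(2·9.81) = 40.25 m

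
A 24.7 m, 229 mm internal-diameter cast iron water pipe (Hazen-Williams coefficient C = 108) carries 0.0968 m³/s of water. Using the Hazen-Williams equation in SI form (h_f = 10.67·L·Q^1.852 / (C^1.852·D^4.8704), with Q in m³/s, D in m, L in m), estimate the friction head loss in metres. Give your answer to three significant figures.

h_f = 10.67·24.7·0.0968^1.852 / (108^1.852·0.229^4.8704) = 0.7846 m

h_f ≈ 0.785 m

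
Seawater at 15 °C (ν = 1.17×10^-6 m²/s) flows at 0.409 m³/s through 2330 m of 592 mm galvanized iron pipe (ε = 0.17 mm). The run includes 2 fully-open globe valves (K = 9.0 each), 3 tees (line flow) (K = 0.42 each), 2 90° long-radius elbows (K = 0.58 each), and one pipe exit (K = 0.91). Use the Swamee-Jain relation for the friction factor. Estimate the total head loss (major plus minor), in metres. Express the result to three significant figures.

H_L ≈ 9.43 m

V = 4Q/(πD²) = 1.486 m/s; V²/2g = 0.1125 m
Re = 7.52×10^5, ε/D = 2.87×10^-4 → f = 0.01586 (Swamee-Jain)
Major: h_f = f(L/D)·V²/2g = 0.01586·3936·0.1125 = 7.025 m
Minor: ΣK = 21.3; h_m = ΣK·V²/2g = 2.400 m
Total H_L = 7.025 + 2.400 = 9.426 m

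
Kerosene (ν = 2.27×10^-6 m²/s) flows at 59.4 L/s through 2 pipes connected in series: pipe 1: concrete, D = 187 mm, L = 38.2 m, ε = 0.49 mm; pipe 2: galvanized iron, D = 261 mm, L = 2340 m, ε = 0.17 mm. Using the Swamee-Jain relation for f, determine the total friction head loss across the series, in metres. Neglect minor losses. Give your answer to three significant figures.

H ≈ 12.8 m

Pipe 1: V = 2.163 m/s, Re = 1.78×10^5, ε/D = 0.00262, f = 0.02621, h_1 = f(L/D)V²/2g = 1.277 m
Pipe 2: V = 1.110 m/s, Re = 1.28×10^5, ε/D = 6.51×10^-4, f = 0.02050, h_2 = f(L/D)V²/2g = 11.54 m
Series → Q common, losses add: H = Σh = 12.82 m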